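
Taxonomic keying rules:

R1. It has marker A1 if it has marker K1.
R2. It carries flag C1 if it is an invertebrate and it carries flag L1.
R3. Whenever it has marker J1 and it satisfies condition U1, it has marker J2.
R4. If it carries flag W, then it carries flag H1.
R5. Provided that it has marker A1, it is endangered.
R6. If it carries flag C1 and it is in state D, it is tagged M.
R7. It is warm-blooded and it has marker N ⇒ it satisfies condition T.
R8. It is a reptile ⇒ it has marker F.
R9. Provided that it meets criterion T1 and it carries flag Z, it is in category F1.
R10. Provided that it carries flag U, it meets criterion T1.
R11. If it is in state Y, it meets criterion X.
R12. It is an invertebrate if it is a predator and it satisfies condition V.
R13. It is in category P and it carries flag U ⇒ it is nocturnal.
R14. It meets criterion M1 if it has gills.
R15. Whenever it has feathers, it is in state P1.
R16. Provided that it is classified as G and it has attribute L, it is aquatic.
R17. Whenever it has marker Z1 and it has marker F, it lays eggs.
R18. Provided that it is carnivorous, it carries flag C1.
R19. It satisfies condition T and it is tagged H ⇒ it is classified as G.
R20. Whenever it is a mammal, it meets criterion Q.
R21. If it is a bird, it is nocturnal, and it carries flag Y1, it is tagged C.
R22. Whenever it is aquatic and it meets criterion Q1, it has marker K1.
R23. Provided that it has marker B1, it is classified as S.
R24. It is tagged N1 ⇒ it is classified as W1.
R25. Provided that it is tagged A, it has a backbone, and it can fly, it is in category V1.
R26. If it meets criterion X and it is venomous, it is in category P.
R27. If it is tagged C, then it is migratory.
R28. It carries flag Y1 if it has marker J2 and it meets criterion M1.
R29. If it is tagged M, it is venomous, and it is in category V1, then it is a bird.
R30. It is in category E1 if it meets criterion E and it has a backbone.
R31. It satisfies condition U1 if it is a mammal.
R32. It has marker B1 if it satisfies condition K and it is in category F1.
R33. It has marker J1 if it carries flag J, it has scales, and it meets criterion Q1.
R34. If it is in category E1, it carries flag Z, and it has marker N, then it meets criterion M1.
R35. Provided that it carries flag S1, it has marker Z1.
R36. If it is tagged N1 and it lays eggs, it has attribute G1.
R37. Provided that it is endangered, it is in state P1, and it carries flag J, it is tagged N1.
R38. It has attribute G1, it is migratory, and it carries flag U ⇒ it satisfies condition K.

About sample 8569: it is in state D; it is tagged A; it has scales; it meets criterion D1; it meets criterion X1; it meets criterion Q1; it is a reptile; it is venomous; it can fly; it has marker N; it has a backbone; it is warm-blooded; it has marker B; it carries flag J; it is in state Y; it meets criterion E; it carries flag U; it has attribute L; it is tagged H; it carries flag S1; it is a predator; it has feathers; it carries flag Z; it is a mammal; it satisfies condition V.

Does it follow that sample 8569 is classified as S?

No

Forward chaining from the given facts derives: satisfies condition T, has marker F, meets criterion T1, meets criterion X, is an invertebrate, is in state P1, is classified as G, meets criterion Q, is in category V1, is in category P, is in category E1, satisfies condition U1, has marker J1, meets criterion M1, has marker Z1, has marker J2, is in category F1, is nocturnal, is aquatic, lays eggs, has marker K1, carries flag Y1, has marker A1, is endangered, is tagged N1, is classified as W1, has attribute G1.
The only rule concluding "it is classified as S" is R23, which needs "it has marker B1"; that is never established.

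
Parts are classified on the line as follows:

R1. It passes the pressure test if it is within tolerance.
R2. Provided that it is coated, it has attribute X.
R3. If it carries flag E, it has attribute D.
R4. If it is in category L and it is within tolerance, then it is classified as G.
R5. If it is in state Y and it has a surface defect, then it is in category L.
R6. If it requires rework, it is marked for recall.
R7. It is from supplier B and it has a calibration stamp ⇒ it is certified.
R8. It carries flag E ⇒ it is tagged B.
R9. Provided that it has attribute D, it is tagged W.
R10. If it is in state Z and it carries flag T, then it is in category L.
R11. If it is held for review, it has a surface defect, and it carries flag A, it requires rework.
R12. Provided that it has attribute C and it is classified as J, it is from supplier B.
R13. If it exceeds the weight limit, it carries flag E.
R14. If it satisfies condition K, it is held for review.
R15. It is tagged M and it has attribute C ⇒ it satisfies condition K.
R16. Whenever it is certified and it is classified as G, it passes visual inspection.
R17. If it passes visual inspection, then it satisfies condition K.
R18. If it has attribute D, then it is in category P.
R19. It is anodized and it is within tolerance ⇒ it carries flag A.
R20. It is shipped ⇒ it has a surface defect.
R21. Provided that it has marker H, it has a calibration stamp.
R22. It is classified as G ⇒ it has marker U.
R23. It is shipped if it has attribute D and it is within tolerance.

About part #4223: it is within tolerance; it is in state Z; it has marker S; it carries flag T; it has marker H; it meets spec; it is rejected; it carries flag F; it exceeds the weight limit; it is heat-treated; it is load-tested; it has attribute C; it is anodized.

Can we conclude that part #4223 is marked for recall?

Forward chaining from the given facts derives: passes the pressure test, is in category L, carries flag E, carries flag A, has a calibration stamp, has attribute D, is classified as G, is tagged B, is tagged W, is in category P, has marker U, is shipped, has a surface defect.
The only rule concluding "it is marked for recall" is R6, which needs "it requires rework"; that is never established.

No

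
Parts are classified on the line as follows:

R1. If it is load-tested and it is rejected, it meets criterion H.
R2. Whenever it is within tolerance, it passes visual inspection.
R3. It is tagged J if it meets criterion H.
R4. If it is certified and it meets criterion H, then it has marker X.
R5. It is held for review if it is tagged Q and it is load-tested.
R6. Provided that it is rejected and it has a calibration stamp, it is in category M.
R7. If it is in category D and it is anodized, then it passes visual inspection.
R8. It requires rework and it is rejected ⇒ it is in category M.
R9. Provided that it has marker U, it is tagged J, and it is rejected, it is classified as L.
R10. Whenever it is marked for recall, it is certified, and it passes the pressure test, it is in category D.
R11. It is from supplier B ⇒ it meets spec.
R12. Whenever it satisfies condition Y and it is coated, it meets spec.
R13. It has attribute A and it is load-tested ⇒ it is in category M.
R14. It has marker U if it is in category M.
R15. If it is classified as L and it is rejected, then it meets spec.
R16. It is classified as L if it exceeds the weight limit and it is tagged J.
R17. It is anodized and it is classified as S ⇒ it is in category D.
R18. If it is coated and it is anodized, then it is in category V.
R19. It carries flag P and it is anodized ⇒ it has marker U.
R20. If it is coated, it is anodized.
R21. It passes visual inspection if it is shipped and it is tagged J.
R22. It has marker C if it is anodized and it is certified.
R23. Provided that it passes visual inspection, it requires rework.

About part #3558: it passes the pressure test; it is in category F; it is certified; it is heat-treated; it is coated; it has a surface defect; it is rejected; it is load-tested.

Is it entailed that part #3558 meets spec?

No

Forward chaining from the given facts derives: meets criterion H, is tagged J, has marker X, is anodized, has marker C, is in category V.
Rules concluding "it meets spec": R11 needs "it is from supplier B"; R12 needs "it satisfies condition Y"; R15 needs "it is classified as L" — none of these are established.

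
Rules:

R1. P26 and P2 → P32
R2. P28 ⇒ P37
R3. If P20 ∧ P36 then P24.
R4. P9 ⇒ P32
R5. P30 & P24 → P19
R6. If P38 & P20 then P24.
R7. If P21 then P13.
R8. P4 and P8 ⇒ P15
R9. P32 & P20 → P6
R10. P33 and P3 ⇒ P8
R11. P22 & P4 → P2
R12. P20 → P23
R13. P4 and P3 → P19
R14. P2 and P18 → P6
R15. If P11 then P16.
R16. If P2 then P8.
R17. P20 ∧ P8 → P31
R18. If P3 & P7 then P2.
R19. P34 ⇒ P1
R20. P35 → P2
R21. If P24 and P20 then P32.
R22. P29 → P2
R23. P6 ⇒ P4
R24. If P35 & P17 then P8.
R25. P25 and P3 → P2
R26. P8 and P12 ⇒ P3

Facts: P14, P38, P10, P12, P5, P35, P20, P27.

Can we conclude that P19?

P24  (by R6: P38, P20)
P2  (by R20: P35)
P32  (by R21: P24, P20)
P6  (by R9: P32, P20)
P8  (by R16: P2)
P4  (by R23: P6)
P3  (by R26: P8, P12)
P19  (by R13: P4, P3)

Yes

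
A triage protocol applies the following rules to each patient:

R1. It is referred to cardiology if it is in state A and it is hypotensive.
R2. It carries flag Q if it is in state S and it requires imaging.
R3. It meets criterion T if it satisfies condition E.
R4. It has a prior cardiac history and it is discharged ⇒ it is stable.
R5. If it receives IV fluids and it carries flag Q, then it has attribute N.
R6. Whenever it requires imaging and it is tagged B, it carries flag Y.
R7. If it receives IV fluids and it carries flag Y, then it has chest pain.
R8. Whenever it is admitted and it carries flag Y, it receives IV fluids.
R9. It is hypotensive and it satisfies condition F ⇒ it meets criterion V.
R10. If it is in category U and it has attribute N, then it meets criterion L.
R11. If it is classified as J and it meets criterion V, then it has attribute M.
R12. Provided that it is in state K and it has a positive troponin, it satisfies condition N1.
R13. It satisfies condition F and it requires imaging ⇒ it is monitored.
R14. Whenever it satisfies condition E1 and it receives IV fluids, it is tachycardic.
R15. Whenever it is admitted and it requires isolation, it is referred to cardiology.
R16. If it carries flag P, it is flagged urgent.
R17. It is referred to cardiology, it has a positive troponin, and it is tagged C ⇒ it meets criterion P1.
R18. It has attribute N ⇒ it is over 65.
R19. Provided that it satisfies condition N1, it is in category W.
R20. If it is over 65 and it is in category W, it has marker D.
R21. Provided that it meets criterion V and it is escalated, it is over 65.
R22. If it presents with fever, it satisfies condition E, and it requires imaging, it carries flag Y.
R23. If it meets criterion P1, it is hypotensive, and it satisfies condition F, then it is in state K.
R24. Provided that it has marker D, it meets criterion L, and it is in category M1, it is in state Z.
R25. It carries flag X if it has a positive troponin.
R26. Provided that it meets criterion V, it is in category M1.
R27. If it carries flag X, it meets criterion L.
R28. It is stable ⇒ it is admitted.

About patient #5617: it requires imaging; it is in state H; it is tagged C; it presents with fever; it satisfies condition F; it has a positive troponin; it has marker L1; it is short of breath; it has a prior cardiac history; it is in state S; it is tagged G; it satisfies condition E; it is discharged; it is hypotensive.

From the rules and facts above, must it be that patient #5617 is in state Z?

Forward chaining from the given facts derives: carries flag Q, meets criterion T, is stable, meets criterion V, is monitored, carries flag Y, carries flag X, is in category M1, meets criterion L, is admitted, receives IV fluids, has attribute N, has chest pain, is over 65.
The only rule concluding "it is in state Z" is R24, which needs "it has marker D"; that is never established.

No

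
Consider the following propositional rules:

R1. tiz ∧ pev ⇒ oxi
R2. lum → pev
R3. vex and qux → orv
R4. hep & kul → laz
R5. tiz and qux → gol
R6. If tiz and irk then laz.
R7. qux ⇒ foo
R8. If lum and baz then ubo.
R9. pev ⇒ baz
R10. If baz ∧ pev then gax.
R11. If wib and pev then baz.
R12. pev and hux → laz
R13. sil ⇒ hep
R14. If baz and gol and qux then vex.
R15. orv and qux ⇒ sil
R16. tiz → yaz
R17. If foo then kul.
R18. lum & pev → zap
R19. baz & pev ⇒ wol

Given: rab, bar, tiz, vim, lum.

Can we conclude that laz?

Forward chaining from the given facts derives: pev, baz, gax, yaz, zap, wol, oxi, ubo.
Rules concluding laz: R4 needs hep; R6 needs irk; R12 needs hux — none of these are established.

No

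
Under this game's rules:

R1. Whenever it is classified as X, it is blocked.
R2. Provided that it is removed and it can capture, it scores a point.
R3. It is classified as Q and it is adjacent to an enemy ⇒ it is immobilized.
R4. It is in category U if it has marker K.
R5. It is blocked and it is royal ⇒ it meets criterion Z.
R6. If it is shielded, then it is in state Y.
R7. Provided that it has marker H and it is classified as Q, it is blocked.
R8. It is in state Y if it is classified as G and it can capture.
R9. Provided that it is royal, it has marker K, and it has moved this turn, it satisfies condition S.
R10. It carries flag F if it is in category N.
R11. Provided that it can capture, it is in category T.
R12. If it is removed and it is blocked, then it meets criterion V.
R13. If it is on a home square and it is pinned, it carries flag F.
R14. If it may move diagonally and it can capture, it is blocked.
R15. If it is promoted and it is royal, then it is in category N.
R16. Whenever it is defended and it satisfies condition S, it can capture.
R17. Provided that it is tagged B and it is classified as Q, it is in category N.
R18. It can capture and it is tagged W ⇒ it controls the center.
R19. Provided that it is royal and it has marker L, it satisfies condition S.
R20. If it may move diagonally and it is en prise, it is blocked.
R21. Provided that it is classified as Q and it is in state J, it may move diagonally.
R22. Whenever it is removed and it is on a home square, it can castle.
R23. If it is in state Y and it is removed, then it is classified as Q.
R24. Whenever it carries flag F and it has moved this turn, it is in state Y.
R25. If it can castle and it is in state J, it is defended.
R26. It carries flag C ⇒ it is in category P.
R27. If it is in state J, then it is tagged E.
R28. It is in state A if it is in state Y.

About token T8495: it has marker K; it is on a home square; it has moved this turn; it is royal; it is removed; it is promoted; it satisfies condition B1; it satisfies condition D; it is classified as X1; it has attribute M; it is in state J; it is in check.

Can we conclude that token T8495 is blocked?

Yes

By R9 (it is royal, it has marker K, it has moved this turn): it satisfies condition S.
By R15 (it is promoted, it is royal): it is in category N.
By R22 (it is removed, it is on a home square): it can castle.
By R25 (it can castle, it is in state J): it is defended.
By R10 (it is in category N): it carries flag F.
By R16 (it is defended, it satisfies condition S): it can capture.
By R24 (it carries flag F, it has moved this turn): it is in state Y.
By R23 (it is in state Y, it is removed): it is classified as Q.
By R21 (it is classified as Q, it is in state J): it may move diagonally.
By R14 (it may move diagonally, it can capture): it is blocked.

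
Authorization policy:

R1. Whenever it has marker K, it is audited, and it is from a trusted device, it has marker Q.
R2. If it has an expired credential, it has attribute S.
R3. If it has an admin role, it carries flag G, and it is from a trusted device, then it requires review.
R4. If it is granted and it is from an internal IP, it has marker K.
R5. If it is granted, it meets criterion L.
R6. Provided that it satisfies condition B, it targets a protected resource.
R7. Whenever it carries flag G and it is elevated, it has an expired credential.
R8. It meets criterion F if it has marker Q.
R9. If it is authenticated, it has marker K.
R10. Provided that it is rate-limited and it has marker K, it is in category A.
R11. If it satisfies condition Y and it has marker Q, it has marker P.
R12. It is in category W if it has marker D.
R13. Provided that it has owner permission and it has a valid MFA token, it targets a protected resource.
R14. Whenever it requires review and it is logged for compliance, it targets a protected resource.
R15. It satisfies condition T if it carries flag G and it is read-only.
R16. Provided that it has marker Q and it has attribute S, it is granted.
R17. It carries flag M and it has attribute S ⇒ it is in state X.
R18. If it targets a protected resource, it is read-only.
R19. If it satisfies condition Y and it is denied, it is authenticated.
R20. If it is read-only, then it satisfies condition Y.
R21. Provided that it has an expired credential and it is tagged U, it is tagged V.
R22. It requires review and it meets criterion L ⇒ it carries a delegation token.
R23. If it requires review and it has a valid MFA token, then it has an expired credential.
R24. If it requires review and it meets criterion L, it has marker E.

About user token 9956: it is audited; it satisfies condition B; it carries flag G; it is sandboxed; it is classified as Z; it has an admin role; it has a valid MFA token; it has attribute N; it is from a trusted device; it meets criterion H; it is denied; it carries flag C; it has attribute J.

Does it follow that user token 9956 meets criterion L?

Yes

By R3 (it has an admin role, it carries flag G, it is from a trusted device): it requires review.
By R6 (it satisfies condition B): it targets a protected resource.
By R18 (it targets a protected resource): it is read-only.
By R20 (it is read-only): it satisfies condition Y.
By R23 (it requires review, it has a valid MFA token): it has an expired credential.
By R2 (it has an expired credential): it has attribute S.
By R19 (it satisfies condition Y, it is denied): it is authenticated.
By R9 (it is authenticated): it has marker K.
By R1 (it has marker K, it is audited, it is from a trusted device): it has marker Q.
By R16 (it has marker Q, it has attribute S): it is granted.
By R5 (it is granted): it meets criterion L.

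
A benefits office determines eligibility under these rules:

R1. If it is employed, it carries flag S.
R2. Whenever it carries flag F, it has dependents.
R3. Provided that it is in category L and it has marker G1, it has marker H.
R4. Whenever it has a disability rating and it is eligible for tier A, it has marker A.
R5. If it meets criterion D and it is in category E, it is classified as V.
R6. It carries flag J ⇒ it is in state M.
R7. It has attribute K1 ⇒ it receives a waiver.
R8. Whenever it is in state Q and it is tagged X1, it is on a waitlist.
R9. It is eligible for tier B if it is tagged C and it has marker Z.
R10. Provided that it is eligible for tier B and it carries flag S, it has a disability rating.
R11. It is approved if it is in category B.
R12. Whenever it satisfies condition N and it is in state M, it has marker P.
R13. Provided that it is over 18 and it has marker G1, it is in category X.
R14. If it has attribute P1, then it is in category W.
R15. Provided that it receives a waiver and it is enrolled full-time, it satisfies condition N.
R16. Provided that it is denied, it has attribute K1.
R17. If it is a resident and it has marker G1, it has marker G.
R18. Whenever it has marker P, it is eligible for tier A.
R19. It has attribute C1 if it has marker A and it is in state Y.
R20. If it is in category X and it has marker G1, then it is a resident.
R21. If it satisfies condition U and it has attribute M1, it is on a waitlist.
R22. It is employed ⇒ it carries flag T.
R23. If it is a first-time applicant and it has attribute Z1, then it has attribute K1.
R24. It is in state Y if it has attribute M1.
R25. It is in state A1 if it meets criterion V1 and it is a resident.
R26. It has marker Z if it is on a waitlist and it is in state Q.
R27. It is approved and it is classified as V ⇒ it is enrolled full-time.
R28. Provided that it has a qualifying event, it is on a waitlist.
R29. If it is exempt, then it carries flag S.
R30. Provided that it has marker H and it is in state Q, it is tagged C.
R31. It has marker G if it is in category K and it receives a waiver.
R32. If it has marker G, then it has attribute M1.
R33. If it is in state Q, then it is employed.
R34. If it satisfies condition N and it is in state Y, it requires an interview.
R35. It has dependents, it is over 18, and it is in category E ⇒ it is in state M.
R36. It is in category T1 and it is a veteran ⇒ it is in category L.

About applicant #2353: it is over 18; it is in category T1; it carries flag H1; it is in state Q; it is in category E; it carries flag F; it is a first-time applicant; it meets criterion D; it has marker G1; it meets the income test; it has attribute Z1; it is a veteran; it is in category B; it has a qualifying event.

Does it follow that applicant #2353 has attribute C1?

By R2 (it carries flag F): it has dependents.
By R5 (it meets criterion D, it is in category E): it is classified as V.
By R11 (it is in category B): it is approved.
By R13 (it is over 18, it has marker G1): it is in category X.
By R20 (it is in category X, it has marker G1): it is a resident.
By R23 (it is a first-time applicant, it has attribute Z1): it has attribute K1.
By R27 (it is approved, it is classified as V): it is enrolled full-time.
By R28 (it has a qualifying event): it is on a waitlist.
By R33 (it is in state Q): it is employed.
By R35 (it has dependents, it is over 18, it is in category E): it is in state M.
By R36 (it is in category T1, it is a veteran): it is in category L.
By R1 (it is employed): it carries flag S.
By R3 (it is in category L, it has marker G1): it has marker H.
By R7 (it has attribute K1): it receives a waiver.
By R15 (it receives a waiver, it is enrolled full-time): it satisfies condition N.
By R17 (it is a resident, it has marker G1): it has marker G.
By R26 (it is on a waitlist, it is in state Q): it has marker Z.
By R30 (it has marker H, it is in state Q): it is tagged C.
By R32 (it has marker G): it has attribute M1.
By R9 (it is tagged C, it has marker Z): it is eligible for tier B.
By R10 (it is eligible for tier B, it carries flag S): it has a disability rating.
By R12 (it satisfies condition N, it is in state M): it has marker P.
By R18 (it has marker P): it is eligible for tier A.
By R24 (it has attribute M1): it is in state Y.
By R4 (it has a disability rating, it is eligible for tier A): it has marker A.
By R19 (it has marker A, it is in state Y): it has attribute C1.

Yes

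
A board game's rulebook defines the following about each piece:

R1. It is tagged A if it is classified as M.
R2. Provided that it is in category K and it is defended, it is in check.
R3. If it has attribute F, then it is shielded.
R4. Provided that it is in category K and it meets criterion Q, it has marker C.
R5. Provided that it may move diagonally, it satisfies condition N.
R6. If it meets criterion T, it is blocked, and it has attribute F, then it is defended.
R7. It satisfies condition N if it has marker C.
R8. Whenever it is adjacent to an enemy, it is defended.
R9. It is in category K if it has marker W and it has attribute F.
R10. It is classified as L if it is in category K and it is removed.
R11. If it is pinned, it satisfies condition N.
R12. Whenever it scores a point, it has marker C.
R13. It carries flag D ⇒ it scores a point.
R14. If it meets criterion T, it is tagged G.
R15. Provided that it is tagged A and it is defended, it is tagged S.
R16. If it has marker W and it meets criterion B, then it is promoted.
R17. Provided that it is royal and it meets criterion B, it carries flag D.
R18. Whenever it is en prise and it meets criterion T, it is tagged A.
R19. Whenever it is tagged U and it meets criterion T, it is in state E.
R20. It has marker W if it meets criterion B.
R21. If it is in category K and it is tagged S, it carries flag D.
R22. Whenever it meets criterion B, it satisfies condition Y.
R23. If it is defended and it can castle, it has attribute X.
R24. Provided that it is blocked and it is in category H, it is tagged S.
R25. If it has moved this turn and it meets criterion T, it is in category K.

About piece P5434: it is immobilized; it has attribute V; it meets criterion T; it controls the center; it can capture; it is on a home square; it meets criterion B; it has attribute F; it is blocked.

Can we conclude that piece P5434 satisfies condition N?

Forward chaining from the given facts derives: is shielded, is defended, is tagged G, has marker W, satisfies condition Y, is in category K, is promoted, is in check.
Rules concluding "it satisfies condition N": R5 needs "it may move diagonally"; R7 needs "it has marker C"; R11 needs "it is pinned" — none of these are established.

No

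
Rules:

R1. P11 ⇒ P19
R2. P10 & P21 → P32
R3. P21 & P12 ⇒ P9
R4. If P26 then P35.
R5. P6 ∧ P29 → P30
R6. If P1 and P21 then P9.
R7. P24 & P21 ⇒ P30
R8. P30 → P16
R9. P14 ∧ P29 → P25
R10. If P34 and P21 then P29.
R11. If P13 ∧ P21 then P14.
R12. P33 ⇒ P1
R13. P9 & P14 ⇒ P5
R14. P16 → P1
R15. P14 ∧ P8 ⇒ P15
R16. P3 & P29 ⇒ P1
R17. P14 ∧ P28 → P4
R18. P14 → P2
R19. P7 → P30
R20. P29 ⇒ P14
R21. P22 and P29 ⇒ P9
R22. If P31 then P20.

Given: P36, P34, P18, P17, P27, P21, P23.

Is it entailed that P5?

No

Forward chaining from the given facts derives: P29, P14, P25, P2.
The only rule concluding P5 is R13, which needs P9; that is never established.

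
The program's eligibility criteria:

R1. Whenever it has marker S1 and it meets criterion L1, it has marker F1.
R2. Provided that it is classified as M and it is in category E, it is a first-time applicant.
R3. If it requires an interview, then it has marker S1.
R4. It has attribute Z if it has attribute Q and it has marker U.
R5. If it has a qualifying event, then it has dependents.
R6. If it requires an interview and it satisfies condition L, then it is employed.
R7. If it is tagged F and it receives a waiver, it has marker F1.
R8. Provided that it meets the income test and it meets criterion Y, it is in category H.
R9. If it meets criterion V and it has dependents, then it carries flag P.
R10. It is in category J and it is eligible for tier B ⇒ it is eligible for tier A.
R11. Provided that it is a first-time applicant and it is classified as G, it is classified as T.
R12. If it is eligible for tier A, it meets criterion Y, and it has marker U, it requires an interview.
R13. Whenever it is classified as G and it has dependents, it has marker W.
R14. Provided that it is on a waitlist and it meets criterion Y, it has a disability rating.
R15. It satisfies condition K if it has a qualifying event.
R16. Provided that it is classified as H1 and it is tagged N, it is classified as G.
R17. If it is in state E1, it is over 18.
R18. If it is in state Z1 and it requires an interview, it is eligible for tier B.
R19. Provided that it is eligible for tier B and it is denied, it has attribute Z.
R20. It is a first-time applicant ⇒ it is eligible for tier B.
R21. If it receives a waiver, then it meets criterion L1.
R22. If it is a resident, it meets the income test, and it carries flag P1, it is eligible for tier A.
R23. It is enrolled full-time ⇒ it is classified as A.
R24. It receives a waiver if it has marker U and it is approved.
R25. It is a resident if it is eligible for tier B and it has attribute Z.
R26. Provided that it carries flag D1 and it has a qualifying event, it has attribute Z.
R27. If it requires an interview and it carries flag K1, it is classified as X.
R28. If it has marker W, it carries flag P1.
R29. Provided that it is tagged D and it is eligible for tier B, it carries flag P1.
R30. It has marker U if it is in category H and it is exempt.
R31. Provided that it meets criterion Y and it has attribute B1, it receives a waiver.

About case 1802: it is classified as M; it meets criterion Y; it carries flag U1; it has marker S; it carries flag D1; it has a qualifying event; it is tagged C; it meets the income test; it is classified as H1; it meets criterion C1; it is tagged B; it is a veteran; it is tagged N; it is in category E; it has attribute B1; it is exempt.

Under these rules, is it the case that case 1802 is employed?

Forward chaining from the given facts derives: is a first-time applicant, has dependents, is in category H, satisfies condition K, is classified as G, is eligible for tier B, has attribute Z, has marker U, receives a waiver, is classified as T, has marker W, meets criterion L1, is a resident, carries flag P1, is eligible for tier A, requires an interview, has marker S1, has marker F1.
The only rule concluding "it is employed" is R6, which needs "it satisfies condition L"; that is never established.

No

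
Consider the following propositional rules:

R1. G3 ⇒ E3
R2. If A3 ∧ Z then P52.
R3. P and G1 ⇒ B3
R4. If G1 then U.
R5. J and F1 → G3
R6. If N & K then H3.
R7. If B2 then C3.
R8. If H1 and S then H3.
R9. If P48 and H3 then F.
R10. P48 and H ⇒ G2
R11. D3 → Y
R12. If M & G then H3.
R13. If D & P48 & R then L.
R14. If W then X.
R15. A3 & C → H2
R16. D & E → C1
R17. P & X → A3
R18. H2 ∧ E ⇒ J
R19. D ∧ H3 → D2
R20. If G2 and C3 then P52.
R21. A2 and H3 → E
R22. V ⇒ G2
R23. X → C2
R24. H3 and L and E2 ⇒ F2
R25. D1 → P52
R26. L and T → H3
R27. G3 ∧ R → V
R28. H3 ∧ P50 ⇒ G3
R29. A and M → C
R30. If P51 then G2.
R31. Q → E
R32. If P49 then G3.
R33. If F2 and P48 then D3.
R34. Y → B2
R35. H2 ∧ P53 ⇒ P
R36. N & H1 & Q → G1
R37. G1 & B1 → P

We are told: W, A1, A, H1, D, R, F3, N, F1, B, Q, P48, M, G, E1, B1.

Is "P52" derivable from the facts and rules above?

No

Forward chaining from the given facts derives: H3, L, X, D2, C2, C, E, G1, P, B3, U, F, C1, A3, H2, J, G3, V, E3, G2.
Rules concluding P52: R2 needs Z; R20 needs C3; R25 needs D1 — none of these are established.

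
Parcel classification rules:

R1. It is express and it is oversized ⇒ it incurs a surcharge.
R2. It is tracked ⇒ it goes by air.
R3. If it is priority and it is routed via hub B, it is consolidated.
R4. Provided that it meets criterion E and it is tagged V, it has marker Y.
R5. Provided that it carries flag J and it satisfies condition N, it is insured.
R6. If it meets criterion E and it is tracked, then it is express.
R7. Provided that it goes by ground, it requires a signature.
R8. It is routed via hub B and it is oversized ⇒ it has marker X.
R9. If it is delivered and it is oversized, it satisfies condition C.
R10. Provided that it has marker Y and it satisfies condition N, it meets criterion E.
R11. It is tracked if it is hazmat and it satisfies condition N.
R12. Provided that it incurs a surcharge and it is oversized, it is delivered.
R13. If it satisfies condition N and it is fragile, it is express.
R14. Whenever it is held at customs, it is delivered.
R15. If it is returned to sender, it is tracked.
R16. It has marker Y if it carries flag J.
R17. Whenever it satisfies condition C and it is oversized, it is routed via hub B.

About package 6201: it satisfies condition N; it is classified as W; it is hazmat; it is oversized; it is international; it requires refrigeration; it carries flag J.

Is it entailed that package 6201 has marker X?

By R11 (it is hazmat, it satisfies condition N): it is tracked.
By R16 (it carries flag J): it has marker Y.
By R10 (it has marker Y, it satisfies condition N): it meets criterion E.
By R6 (it meets criterion E, it is tracked): it is express.
By R1 (it is express, it is oversized): it incurs a surcharge.
By R12 (it incurs a surcharge, it is oversized): it is delivered.
By R9 (it is delivered, it is oversized): it satisfies condition C.
By R17 (it satisfies condition C, it is oversized): it is routed via hub B.
By R8 (it is routed via hub B, it is oversized): it has marker X.

Yes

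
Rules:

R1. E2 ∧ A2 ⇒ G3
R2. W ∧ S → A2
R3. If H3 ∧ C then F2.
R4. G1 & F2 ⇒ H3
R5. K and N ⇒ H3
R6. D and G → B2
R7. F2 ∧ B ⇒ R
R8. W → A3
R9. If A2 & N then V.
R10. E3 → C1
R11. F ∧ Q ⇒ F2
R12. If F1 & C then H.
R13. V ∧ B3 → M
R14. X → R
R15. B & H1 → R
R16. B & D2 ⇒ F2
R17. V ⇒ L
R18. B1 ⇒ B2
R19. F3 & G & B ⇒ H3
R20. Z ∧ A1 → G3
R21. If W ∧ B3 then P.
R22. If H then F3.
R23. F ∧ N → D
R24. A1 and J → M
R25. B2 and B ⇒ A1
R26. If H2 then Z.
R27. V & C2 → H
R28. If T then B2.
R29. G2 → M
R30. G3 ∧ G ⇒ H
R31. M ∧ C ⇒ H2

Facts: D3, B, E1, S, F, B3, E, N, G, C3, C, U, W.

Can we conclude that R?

Yes

A2  (by R2: W, S)
V  (by R9: A2, N)
M  (by R13: V, B3)
D  (by R23: F, N)
H2  (by R31: M, C)
B2  (by R6: D, G)
A1  (by R25: B2, B)
Z  (by R26: H2)
G3  (by R20: Z, A1)
H  (by R30: G3, G)
F3  (by R22: H)
H3  (by R19: F3, G, B)
F2  (by R3: H3, C)
R  (by R7: F2, B)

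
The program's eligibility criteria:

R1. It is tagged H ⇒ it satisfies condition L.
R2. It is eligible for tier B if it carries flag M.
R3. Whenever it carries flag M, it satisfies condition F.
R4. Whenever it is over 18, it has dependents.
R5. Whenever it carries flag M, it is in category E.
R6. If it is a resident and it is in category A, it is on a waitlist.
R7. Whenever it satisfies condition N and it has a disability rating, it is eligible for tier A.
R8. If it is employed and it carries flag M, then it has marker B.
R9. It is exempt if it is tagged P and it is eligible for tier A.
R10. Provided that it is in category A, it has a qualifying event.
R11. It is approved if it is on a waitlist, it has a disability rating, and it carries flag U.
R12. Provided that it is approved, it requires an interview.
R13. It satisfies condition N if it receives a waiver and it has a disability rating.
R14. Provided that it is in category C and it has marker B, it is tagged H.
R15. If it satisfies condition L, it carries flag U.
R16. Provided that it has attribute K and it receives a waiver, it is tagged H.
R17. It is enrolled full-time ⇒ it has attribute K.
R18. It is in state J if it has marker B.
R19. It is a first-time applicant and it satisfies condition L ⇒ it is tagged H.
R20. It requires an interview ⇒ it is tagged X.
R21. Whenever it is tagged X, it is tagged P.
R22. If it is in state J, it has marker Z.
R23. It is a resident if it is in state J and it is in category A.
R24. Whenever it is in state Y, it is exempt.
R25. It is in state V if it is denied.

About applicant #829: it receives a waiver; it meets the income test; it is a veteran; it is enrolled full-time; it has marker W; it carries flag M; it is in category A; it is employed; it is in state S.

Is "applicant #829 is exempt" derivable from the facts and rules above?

Forward chaining from the given facts derives: is eligible for tier B, satisfies condition F, is in category E, has marker B, has a qualifying event, has attribute K, is in state J, has marker Z, is a resident, is on a waitlist, is tagged H, satisfies condition L, carries flag U.
Rules concluding "it is exempt": R9 needs "it is tagged P"; R24 needs "it is in state Y" — none of these are established.

No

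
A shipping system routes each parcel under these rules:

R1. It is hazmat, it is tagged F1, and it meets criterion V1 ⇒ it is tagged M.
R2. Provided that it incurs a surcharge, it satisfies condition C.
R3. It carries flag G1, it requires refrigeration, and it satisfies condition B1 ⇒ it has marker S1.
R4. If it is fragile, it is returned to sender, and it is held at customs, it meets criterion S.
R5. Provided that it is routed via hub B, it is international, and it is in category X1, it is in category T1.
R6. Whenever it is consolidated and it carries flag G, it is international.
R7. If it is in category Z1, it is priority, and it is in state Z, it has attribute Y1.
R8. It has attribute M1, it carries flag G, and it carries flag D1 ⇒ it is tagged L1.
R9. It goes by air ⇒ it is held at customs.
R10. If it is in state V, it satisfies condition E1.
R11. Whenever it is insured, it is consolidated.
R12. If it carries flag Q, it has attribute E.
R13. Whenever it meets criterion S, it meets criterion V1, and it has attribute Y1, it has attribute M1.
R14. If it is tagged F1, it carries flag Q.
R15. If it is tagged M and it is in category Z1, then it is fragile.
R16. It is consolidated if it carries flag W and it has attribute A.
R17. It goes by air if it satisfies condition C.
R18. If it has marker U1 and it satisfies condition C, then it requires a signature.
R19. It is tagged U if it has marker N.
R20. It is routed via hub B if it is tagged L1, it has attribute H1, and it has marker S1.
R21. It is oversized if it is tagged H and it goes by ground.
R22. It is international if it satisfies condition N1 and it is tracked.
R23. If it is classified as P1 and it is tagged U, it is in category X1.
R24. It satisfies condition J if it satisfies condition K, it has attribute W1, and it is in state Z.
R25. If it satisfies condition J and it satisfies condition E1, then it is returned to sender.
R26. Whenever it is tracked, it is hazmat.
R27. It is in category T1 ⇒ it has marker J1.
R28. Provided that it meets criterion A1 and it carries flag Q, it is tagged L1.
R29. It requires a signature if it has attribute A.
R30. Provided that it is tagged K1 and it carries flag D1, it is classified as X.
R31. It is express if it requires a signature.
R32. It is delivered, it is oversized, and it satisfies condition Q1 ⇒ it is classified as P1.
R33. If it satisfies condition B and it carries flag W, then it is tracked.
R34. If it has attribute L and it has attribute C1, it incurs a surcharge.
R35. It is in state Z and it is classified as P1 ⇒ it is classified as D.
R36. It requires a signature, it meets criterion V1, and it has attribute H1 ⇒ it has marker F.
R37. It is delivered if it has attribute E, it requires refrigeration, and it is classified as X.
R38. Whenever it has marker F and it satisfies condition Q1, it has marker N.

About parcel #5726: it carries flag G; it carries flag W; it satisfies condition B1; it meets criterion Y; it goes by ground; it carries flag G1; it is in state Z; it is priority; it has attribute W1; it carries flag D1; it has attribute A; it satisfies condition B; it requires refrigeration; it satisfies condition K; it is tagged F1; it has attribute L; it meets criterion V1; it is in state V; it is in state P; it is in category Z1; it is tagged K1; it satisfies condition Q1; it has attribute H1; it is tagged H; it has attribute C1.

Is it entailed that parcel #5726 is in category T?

Forward chaining from the given facts derives: has marker S1, has attribute Y1, satisfies condition E1, carries flag Q, is consolidated, is oversized, satisfies condition J, is returned to sender, requires a signature, is classified as X, is express, is tracked, incurs a surcharge, has marker F, has marker N, satisfies condition C, is international, has attribute E, goes by air, is tagged U, is hazmat, is delivered, is tagged M, is held at customs, is fragile, is classified as P1, is classified as D, meets criterion S, has attribute M1, is in category X1, is tagged L1, is routed via hub B, is in category T1, has marker J1.
No rule has "it is in category T" as its conclusion, and it is not among the given facts.

No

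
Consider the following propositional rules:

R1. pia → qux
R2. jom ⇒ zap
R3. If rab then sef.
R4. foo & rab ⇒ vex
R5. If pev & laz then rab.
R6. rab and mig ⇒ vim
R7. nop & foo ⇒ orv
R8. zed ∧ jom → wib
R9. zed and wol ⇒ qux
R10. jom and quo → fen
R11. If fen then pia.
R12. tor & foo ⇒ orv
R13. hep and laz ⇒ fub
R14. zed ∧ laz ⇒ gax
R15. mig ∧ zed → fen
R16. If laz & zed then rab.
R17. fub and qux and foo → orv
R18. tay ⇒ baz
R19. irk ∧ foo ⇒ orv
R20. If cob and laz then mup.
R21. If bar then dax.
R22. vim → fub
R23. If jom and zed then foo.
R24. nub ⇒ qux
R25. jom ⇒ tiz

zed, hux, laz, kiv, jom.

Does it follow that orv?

Forward chaining from the given facts derives: zap, wib, gax, rab, foo, tiz, sef, vex.
Rules concluding orv: R7 needs nop; R12 needs tor; R17 needs fub; R19 needs irk — none of these are established.

No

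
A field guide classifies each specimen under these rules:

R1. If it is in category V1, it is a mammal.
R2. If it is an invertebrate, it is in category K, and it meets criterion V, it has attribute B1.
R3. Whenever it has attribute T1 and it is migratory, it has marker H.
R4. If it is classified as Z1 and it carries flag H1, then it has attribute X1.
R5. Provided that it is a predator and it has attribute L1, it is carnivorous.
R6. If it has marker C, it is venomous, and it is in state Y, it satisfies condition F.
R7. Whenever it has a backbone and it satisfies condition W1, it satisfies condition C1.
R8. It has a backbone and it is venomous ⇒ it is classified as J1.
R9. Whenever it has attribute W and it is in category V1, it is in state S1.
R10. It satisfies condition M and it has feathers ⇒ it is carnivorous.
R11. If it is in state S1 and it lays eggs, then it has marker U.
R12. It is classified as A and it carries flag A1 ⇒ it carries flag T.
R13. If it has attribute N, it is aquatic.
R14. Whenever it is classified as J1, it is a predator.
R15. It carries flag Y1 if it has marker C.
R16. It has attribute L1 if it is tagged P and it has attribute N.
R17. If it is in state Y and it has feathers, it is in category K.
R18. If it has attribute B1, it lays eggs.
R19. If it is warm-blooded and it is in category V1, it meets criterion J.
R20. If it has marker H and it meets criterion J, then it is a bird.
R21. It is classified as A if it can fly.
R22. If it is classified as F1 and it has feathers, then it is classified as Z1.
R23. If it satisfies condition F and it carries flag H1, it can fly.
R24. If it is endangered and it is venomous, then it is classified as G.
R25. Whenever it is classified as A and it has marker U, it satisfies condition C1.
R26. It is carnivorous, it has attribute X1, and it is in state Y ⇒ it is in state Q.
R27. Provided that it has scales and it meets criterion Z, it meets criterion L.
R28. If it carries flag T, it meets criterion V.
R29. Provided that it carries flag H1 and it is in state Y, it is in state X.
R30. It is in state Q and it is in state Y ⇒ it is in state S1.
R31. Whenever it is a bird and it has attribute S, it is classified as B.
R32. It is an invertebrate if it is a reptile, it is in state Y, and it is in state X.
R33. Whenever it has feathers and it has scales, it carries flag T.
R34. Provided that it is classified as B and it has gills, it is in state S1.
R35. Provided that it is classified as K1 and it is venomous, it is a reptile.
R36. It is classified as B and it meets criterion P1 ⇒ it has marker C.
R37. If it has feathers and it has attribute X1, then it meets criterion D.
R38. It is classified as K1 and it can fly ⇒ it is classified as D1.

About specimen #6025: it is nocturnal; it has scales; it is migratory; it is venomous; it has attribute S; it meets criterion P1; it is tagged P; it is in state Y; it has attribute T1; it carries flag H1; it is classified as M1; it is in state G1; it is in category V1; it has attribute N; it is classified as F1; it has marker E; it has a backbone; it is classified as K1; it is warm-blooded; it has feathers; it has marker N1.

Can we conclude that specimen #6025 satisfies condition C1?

By R3 (it has attribute T1, it is migratory): it has marker H.
By R8 (it has a backbone, it is venomous): it is classified as J1.
By R14 (it is classified as J1): it is a predator.
By R16 (it is tagged P, it has attribute N): it has attribute L1.
By R17 (it is in state Y, it has feathers): it is in category K.
By R19 (it is warm-blooded, it is in category V1): it meets criterion J.
By R20 (it has marker H, it meets criterion J): it is a bird.
By R22 (it is classified as F1, it has feathers): it is classified as Z1.
By R29 (it carries flag H1, it is in state Y): it is in state X.
By R31 (it is a bird, it has attribute S): it is classified as B.
By R33 (it has feathers, it has scales): it carries flag T.
By R35 (it is classified as K1, it is venomous): it is a reptile.
By R36 (it is classified as B, it meets criterion P1): it has marker C.
By R4 (it is classified as Z1, it carries flag H1): it has attribute X1.
By R5 (it is a predator, it has attribute L1): it is carnivorous.
By R6 (it has marker C, it is venomous, it is in state Y): it satisfies condition F.
By R23 (it satisfies condition F, it carries flag H1): it can fly.
By R26 (it is carnivorous, it has attribute X1, it is in state Y): it is in state Q.
By R28 (it carries flag T): it meets criterion V.
By R30 (it is in state Q, it is in state Y): it is in state S1.
By R32 (it is a reptile, it is in state Y, it is in state X): it is an invertebrate.
By R2 (it is an invertebrate, it is in category K, it meets criterion V): it has attribute B1.
By R18 (it has attribute B1): it lays eggs.
By R21 (it can fly): it is classified as A.
By R11 (it is in state S1, it lays eggs): it has marker U.
By R25 (it is classified as A, it has marker U): it satisfies condition C1.

Yes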